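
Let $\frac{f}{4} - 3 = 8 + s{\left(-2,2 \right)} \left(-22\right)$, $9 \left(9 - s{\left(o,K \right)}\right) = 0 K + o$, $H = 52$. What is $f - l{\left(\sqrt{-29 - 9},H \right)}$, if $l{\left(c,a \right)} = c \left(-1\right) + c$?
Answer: $- \frac{6908}{9} \approx -767.56$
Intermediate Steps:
$s{\left(o,K \right)} = 9 - \frac{o}{9}$ ($s{\left(o,K \right)} = 9 - \frac{0 K + o}{9} = 9 - \frac{0 + o}{9} = 9 - \frac{o}{9}$)
$l{\left(c,a \right)} = 0$ ($l{\left(c,a \right)} = - c + c = 0$)
$f = - \frac{6908}{9}$ ($f = 12 + 4 \left(8 + \left(9 - - \frac{2}{9}\right) \left(-22\right)\right) = 12 + 4 \left(8 + \left(9 + \frac{2}{9}\right) \left(-22\right)\right) = 12 + 4 \left(8 + \frac{83}{9} \left(-22\right)\right) = 12 + 4 \left(8 - \frac{1826}{9}\right) = 12 + 4 \left(- \frac{1754}{9}\right) = 12 - \frac{7016}{9} = - \frac{6908}{9} \approx -767.56$)
$f - l{\left(\sqrt{-29 - 9},H \right)} = - \frac{6908}{9} - 0 = - \frac{6908}{9} + 0 = - \frac{6908}{9}$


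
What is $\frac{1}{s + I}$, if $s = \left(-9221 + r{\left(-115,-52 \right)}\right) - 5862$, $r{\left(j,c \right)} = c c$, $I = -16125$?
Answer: $- \frac{1}{28504} \approx -3.5083 \cdot 10^{-5}$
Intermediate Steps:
$r{\left(j,c \right)} = c^{2}$
$s = -12379$ ($s = \left(-9221 + \left(-52\right)^{2}\right) - 5862 = \left(-9221 + 2704\right) - 5862 = -6517 - 5862 = -12379$)
$\frac{1}{s + I} = \frac{1}{-12379 - 16125} = \frac{1}{-28504} = - \frac{1}{28504}$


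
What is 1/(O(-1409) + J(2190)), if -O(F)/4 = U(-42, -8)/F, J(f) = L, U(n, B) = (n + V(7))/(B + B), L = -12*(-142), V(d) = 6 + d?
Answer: 5636/9603773 ≈ 0.00058685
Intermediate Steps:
L = 1704
U(n, B) = (13 + n)/(2*B) (U(n, B) = (n + (6 + 7))/(B + B) = (n + 13)/((2*B)) = (13 + n)*(1/(2*B)) = (13 + n)/(2*B))
J(f) = 1704
O(F) = -29/(4*F) (O(F) = -4*(½)*(13 - 42)/(-8)/F = -4*(½)*(-⅛)*(-29)/F = -29/(4*F))
1/(O(-1409) + J(2190)) = 1/(-29/4/(-1409) + 1704) = 1/(-29/4*(-1/1409) + 1704) = 1/(29/5636 + 1704) = 1/(9603773/5636) = 5636/9603773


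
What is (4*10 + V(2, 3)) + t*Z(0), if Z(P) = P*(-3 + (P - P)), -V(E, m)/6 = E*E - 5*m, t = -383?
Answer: 106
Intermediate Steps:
V(E, m) = -6*E² + 30*m (V(E, m) = -6*(E*E - 5*m) = -6*(E² - 5*m) = -6*E² + 30*m)
Z(P) = -3*P (Z(P) = P*(-3 + 0) = P*(-3) = -3*P)
(4*10 + V(2, 3)) + t*Z(0) = (4*10 + (-6*2² + 30*3)) - (-1149)*0 = (40 + (-6*4 + 90)) - 383*0 = (40 + (-24 + 90)) + 0 = (40 + 66) + 0 = 106 + 0 = 106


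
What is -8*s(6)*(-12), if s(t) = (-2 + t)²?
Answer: 1536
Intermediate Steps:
-8*s(6)*(-12) = -8*(-2 + 6)²*(-12) = -8*4²*(-12) = -8*16*(-12) = -128*(-12) = 1536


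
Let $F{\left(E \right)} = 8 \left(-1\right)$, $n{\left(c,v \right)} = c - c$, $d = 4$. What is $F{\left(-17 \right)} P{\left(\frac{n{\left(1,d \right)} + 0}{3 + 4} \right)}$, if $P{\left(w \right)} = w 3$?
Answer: $0$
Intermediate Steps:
$n{\left(c,v \right)} = 0$
$F{\left(E \right)} = -8$
$P{\left(w \right)} = 3 w$
$F{\left(-17 \right)} P{\left(\frac{n{\left(1,d \right)} + 0}{3 + 4} \right)} = - 8 \cdot 3 \frac{0 + 0}{3 + 4} = - 8 \cdot 3 \cdot \frac{0}{7} = - 8 \cdot 3 \cdot 0 \cdot \frac{1}{7} = - 8 \cdot 3 \cdot 0 = \left(-8\right) 0 = 0$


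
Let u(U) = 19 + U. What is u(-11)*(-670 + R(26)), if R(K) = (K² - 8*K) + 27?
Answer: -1400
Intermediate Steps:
R(K) = 27 + K² - 8*K
u(-11)*(-670 + R(26)) = (19 - 11)*(-670 + (27 + 26² - 8*26)) = 8*(-670 + (27 + 676 - 208)) = 8*(-670 + 495) = 8*(-175) = -1400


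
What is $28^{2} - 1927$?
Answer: $-1143$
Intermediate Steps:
$28^{2} - 1927 = 784 - 1927 = -1143$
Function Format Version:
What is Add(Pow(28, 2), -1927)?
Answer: -1143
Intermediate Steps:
Add(Pow(28, 2), -1927) = Add(784, -1927) = -1143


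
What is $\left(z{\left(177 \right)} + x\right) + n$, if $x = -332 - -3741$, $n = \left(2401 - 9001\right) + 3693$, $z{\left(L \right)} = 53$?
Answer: $555$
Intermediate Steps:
$n = -2907$ ($n = -6600 + 3693 = -2907$)
$x = 3409$ ($x = -332 + 3741 = 3409$)
$\left(z{\left(177 \right)} + x\right) + n = \left(53 + 3409\right) - 2907 = 3462 - 2907 = 555$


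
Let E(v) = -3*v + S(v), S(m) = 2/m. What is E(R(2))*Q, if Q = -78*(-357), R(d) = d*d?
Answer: -320229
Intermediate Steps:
R(d) = d²
E(v) = -3*v + 2/v
Q = 27846
E(R(2))*Q = (-3*2² + 2/(2²))*27846 = (-3*4 + 2/4)*27846 = (-12 + 2*(¼))*27846 = (-12 + ½)*27846 = -23/2*27846 = -320229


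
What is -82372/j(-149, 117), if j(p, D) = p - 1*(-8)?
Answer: 82372/141 ≈ 584.20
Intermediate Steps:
j(p, D) = 8 + p (j(p, D) = p + 8 = 8 + p)
-82372/j(-149, 117) = -82372/(8 - 149) = -82372/(-141) = -82372*(-1/141) = 82372/141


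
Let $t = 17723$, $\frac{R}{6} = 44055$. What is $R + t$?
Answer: $282053$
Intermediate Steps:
$R = 264330$ ($R = 6 \cdot 44055 = 264330$)
$R + t = 264330 + 17723 = 282053$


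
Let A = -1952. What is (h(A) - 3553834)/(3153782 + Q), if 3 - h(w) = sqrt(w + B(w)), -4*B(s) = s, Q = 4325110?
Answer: -3553831/7478892 - I*sqrt(366)/3739446 ≈ -0.47518 - 5.116e-6*I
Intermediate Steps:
B(s) = -s/4
h(w) = 3 - sqrt(3)*sqrt(w)/2 (h(w) = 3 - sqrt(w - w/4) = 3 - sqrt(3*w/4) = 3 - sqrt(3)*sqrt(w)/2)
(h(A) - 3553834)/(3153782 + Q) = ((3 - sqrt(3)*sqrt(-1952)/2) - 3553834)/(3153782 + 4325110) = ((3 - sqrt(3)*4*I*sqrt(122)/2) - 3553834)/7478892 = ((3 - 2*I*sqrt(366)) - 3553834)*(1/7478892) = (-3553831 - 2*I*sqrt(366))*(1/7478892) = -3553831/7478892 - I*sqrt(366)/3739446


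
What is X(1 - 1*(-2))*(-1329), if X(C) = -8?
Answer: 10632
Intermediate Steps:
X(1 - 1*(-2))*(-1329) = -8*(-1329) = 10632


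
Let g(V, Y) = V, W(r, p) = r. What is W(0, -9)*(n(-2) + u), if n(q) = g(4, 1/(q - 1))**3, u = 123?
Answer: 0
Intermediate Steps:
n(q) = 64 (n(q) = 4**3 = 64)
W(0, -9)*(n(-2) + u) = 0*(64 + 123) = 0*187 = 0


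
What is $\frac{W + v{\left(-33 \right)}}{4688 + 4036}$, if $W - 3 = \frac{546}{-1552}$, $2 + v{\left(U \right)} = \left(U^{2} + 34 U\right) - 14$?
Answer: $- \frac{35969}{6769824} \approx -0.0053131$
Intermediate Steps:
$v{\left(U \right)} = -16 + U^{2} + 34 U$ ($v{\left(U \right)} = -2 - \left(14 - U^{2} - 34 U\right) = -2 + \left(-14 + U^{2} + 34 U\right) = -16 + U^{2} + 34 U$)
$W = \frac{2055}{776}$ ($W = 3 + \frac{546}{-1552} = 3 + 546 \left(- \frac{1}{1552}\right) = 3 - \frac{273}{776} = \frac{2055}{776} \approx 2.6482$)
$\frac{W + v{\left(-33 \right)}}{4688 + 4036} = \frac{\frac{2055}{776} + \left(-16 + \left(-33\right)^{2} + 34 \left(-33\right)\right)}{4688 + 4036} = \frac{\frac{2055}{776} - 49}{8724} = \left(\frac{2055}{776} - 49\right) \frac{1}{8724} = \left(- \frac{35969}{776}\right) \frac{1}{8724} = - \frac{35969}{6769824}$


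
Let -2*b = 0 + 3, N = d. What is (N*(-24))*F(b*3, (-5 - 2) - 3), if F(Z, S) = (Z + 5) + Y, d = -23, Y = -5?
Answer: -2484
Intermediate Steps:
N = -23
b = -3/2 (b = -(0 + 3)/2 = -½*3 = -3/2 ≈ -1.5000)
F(Z, S) = Z (F(Z, S) = (Z + 5) - 5 = (5 + Z) - 5 = Z)
(N*(-24))*F(b*3, (-5 - 2) - 3) = (-23*(-24))*(-3/2*3) = 552*(-9/2) = -2484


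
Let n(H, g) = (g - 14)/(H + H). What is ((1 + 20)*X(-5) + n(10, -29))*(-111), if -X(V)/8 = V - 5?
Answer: -3724827/20 ≈ -1.8624e+5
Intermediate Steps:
n(H, g) = (-14 + g)/(2*H) (n(H, g) = (-14 + g)/((2*H)) = (-14 + g)*(1/(2*H)) = (-14 + g)/(2*H))
X(V) = 40 - 8*V (X(V) = -8*(V - 5) = -8*(-5 + V) = 40 - 8*V)
((1 + 20)*X(-5) + n(10, -29))*(-111) = ((1 + 20)*(40 - 8*(-5)) + (1/2)*(-14 - 29)/10)*(-111) = (21*(40 + 40) + (1/2)*(1/10)*(-43))*(-111) = (21*80 - 43/20)*(-111) = (1680 - 43/20)*(-111) = (33557/20)*(-111) = -3724827/20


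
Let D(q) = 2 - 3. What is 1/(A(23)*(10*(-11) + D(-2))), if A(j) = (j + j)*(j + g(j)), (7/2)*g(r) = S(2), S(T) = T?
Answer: -7/842490 ≈ -8.3087e-6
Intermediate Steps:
D(q) = -1
g(r) = 4/7 (g(r) = (2/7)*2 = 4/7)
A(j) = 2*j*(4/7 + j) (A(j) = (j + j)*(j + 4/7) = (2*j)*(4/7 + j) = 2*j*(4/7 + j))
1/(A(23)*(10*(-11) + D(-2))) = 1/(((2/7)*23*(4 + 7*23))*(10*(-11) - 1)) = 1/(((2/7)*23*(4 + 161))*(-110 - 1)) = 1/(((2/7)*23*165)*(-111)) = 1/((7590/7)*(-111)) = 1/(-842490/7) = -7/842490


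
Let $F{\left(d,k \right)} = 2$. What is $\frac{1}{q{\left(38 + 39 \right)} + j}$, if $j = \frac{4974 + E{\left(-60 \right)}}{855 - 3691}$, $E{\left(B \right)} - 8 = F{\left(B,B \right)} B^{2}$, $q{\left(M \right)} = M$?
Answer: $\frac{1418}{103095} \approx 0.013754$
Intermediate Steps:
$E{\left(B \right)} = 8 + 2 B^{2}$
$j = - \frac{6091}{1418}$ ($j = \frac{4974 + \left(8 + 2 \left(-60\right)^{2}\right)}{855 - 3691} = \frac{4974 + \left(8 + 2 \cdot 3600\right)}{-2836} = \left(4974 + \left(8 + 7200\right)\right) \left(- \frac{1}{2836}\right) = \left(4974 + 7208\right) \left(- \frac{1}{2836}\right) = 12182 \left(- \frac{1}{2836}\right) = - \frac{6091}{1418} \approx -4.2955$)
$\frac{1}{q{\left(38 + 39 \right)} + j} = \frac{1}{\left(38 + 39\right) - \frac{6091}{1418}} = \frac{1}{77 - \frac{6091}{1418}} = \frac{1}{\frac{103095}{1418}} = \frac{1418}{103095}$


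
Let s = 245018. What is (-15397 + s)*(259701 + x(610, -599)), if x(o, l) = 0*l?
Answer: 59632803321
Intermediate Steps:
x(o, l) = 0
(-15397 + s)*(259701 + x(610, -599)) = (-15397 + 245018)*(259701 + 0) = 229621*259701 = 59632803321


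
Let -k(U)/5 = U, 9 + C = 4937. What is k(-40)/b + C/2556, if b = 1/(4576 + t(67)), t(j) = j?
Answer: 593376632/639 ≈ 9.2860e+5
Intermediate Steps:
C = 4928 (C = -9 + 4937 = 4928)
k(U) = -5*U
b = 1/4643 (b = 1/(4576 + 67) = 1/4643 ≈ 0.00021538)
k(-40)/b + C/2556 = (-5*(-40))/(1/4643) + 4928/2556 = 200*4643 + 4928*(1/2556) = 928600 + 1232/639 = 593376632/639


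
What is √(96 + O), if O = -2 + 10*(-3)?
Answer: 8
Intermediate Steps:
O = -32 (O = -2 - 30 = -32)
√(96 + O) = √(96 - 32) = √64 = 8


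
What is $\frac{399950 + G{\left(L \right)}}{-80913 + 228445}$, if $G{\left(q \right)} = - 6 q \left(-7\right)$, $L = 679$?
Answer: $\frac{107117}{36883} \approx 2.9042$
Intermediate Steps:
$G{\left(q \right)} = 42 q$
$\frac{399950 + G{\left(L \right)}}{-80913 + 228445} = \frac{399950 + 42 \cdot 679}{-80913 + 228445} = \frac{399950 + 28518}{147532} = 428468 \cdot \frac{1}{147532} = \frac{107117}{36883}$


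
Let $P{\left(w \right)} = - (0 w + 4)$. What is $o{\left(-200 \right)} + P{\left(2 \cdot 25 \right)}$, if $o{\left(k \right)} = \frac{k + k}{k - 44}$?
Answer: $- \frac{144}{61} \approx -2.3607$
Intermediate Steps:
$o{\left(k \right)} = \frac{2 k}{-44 + k}$
$P{\left(w \right)} = -4$ ($P{\left(w \right)} = - (0 + 4) = \left(-1\right) 4 = -4$)
$o{\left(-200 \right)} + P{\left(2 \cdot 25 \right)} = 2 \left(-200\right) \frac{1}{-44 - 200} - 4 = 2 \left(-200\right) \frac{1}{-244} - 4 = 2 \left(-200\right) \left(- \frac{1}{244}\right) - 4 = \frac{100}{61} - 4 = - \frac{144}{61}$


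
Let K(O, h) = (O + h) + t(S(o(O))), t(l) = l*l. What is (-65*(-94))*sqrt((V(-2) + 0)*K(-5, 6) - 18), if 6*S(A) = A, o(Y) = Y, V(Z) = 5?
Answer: 21385*I*sqrt(7)/3 ≈ 18860.0*I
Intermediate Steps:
S(A) = A/6
t(l) = l**2
K(O, h) = O + h + O**2/36 (K(O, h) = (O + h) + (O/6)**2 = (O + h) + O**2/36 = O + h + O**2/36)
(-65*(-94))*sqrt((V(-2) + 0)*K(-5, 6) - 18) = (-65*(-94))*sqrt((5 + 0)*(-5 + 6 + (1/36)*(-5)**2) - 18) = 6110*sqrt(5*(-5 + 6 + (1/36)*25) - 18) = 6110*sqrt(5*(-5 + 6 + 25/36) - 18) = 6110*sqrt(5*(61/36) - 18) = 6110*sqrt(305/36 - 18) = 6110*sqrt(-343/36) = 6110*(7*I*sqrt(7)/6) = 21385*I*sqrt(7)/3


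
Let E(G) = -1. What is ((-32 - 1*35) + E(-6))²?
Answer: 4624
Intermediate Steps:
((-32 - 1*35) + E(-6))² = ((-32 - 1*35) - 1)² = ((-32 - 35) - 1)² = (-67 - 1)² = (-68)² = 4624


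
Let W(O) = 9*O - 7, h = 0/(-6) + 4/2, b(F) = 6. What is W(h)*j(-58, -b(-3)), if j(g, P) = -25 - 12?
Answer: -407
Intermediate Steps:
h = 2 (h = 0*(-⅙) + 4*(½) = 0 + 2 = 2)
W(O) = -7 + 9*O
j(g, P) = -37
W(h)*j(-58, -b(-3)) = (-7 + 9*2)*(-37) = (-7 + 18)*(-37) = 11*(-37) = -407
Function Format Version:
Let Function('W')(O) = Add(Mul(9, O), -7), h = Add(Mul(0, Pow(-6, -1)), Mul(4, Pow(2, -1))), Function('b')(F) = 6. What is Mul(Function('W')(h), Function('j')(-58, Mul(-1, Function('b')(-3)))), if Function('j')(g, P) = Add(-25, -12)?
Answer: -407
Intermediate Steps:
h = 2 (h = Add(Mul(0, Rational(-1, 6)), Mul(4, Rational(1, 2))) = Add(0, 2) = 2)
Function('W')(O) = Add(-7, Mul(9, O))
Function('j')(g, P) = -37
Mul(Function('W')(h), Function('j')(-58, Mul(-1, Function('b')(-3)))) = Mul(Add(-7, Mul(9, 2)), -37) = Mul(Add(-7, 18), -37) = Mul(11, -37) = -407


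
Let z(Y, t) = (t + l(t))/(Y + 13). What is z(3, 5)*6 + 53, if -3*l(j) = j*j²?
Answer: 157/4 ≈ 39.250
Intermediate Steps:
l(j) = -j³/3 (l(j) = -j*j²/3 = -j³/3)
z(Y, t) = (t - t³/3)/(13 + Y) (z(Y, t) = (t - t³/3)/(Y + 13) = (t - t³/3)/(13 + Y))
z(3, 5)*6 + 53 = ((⅓)*5*(3 - 1*5²)/(13 + 3))*6 + 53 = ((⅓)*5*(3 - 1*25)/16)*6 + 53 = ((⅓)*5*(1/16)*(3 - 25))*6 + 53 = ((⅓)*5*(1/16)*(-22))*6 + 53 = -55/24*6 + 53 = -55/4 + 53 = 157/4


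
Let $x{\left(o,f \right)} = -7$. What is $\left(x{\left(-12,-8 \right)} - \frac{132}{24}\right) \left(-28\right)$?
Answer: $350$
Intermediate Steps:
$\left(x{\left(-12,-8 \right)} - \frac{132}{24}\right) \left(-28\right) = \left(-7 - \frac{132}{24}\right) \left(-28\right) = \left(-7 - \frac{11}{2}\right) \left(-28\right) = \left(- \frac{25}{2}\right) \left(-28\right) = 350$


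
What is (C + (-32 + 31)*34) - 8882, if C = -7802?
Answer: -16718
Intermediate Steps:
(C + (-32 + 31)*34) - 8882 = (-7802 + (-32 + 31)*34) - 8882 = (-7802 - 1*34) - 8882 = (-7802 - 34) - 8882 = -7836 - 8882 = -16718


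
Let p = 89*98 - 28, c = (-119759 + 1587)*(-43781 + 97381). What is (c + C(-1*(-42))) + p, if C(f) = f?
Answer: -6334010464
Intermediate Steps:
c = -6334019200 (c = -118172*53600 = -6334019200)
p = 8694 (p = 8722 - 28 = 8694)
(c + C(-1*(-42))) + p = (-6334019200 - 1*(-42)) + 8694 = (-6334019200 + 42) + 8694 = -6334019158 + 8694 = -6334010464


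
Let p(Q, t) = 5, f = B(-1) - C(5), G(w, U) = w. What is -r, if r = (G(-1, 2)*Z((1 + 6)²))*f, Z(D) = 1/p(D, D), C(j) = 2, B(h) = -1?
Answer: -⅗ ≈ -0.60000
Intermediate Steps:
f = -3 (f = -1 - 1*2 = -1 - 2 = -3)
Z(D) = ⅕ (Z(D) = 1/5 = ⅕)
r = ⅗ (r = -1*⅕*(-3) = -⅕*(-3) = ⅗ ≈ 0.60000)
-r = -1*⅗ = -⅗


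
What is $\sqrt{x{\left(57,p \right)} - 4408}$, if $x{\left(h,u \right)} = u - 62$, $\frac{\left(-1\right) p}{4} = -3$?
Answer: $i \sqrt{4458} \approx 66.768 i$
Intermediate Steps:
$p = 12$ ($p = \left(-4\right) \left(-3\right) = 12$)
$x{\left(h,u \right)} = -62 + u$
$\sqrt{x{\left(57,p \right)} - 4408} = \sqrt{\left(-62 + 12\right) - 4408} = \sqrt{-50 - 4408} = \sqrt{-4458} = i \sqrt{4458}$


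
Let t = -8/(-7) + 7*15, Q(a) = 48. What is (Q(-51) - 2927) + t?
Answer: -19410/7 ≈ -2772.9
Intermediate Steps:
t = 743/7 (t = -8*(-⅐) + 105 = 8/7 + 105 = 743/7 ≈ 106.14)
(Q(-51) - 2927) + t = (48 - 2927) + 743/7 = -2879 + 743/7 = -19410/7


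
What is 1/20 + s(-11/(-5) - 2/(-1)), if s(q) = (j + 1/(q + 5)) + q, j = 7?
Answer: 1045/92 ≈ 11.359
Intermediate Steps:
s(q) = 7 + q + 1/(5 + q) (s(q) = (7 + 1/(q + 5)) + q = (7 + 1/(5 + q)) + q = 7 + q + 1/(5 + q))
1/20 + s(-11/(-5) - 2/(-1)) = 1/20 + (36 + (-11/(-5) - 2/(-1))² + 12*(-11/(-5) - 2/(-1)))/(5 + (-11/(-5) - 2/(-1))) = 1/20 + (36 + (-11*(-⅕) - 2*(-1))² + 12*(-11*(-⅕) - 2*(-1)))/(5 + (-11*(-⅕) - 2*(-1))) = 1/20 + (36 + (11/5 + 2)² + 12*(11/5 + 2))/(5 + (11/5 + 2)) = 1/20 + (36 + (21/5)² + 12*(21/5))/(5 + 21/5) = 1/20 + (36 + 441/25 + 252/5)/(46/5) = 1/20 + (5/46)*(2601/25) = 1/20 + 2601/230 = 1045/92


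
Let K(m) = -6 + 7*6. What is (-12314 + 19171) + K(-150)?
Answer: 6893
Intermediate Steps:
K(m) = 36 (K(m) = -6 + 42 = 36)
(-12314 + 19171) + K(-150) = (-12314 + 19171) + 36 = 6857 + 36 = 6893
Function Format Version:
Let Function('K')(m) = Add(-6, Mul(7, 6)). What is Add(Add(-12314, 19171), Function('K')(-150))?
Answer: 6893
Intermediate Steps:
Function('K')(m) = 36 (Function('K')(m) = Add(-6, 42) = 36)
Add(Add(-12314, 19171), Function('K')(-150)) = Add(Add(-12314, 19171), 36) = Add(6857, 36) = 6893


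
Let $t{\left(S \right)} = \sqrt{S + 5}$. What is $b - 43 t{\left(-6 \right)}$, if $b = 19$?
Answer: $19 - 43 i \approx 19.0 - 43.0 i$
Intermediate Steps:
$t{\left(S \right)} = \sqrt{5 + S}$
$b - 43 t{\left(-6 \right)} = 19 - 43 \sqrt{5 - 6} = 19 - 43 \sqrt{-1} = 19 - 43 i$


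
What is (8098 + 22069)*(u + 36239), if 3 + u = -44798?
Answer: -258289854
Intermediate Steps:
u = -44801 (u = -3 - 44798 = -44801)
(8098 + 22069)*(u + 36239) = (8098 + 22069)*(-44801 + 36239) = 30167*(-8562) = -258289854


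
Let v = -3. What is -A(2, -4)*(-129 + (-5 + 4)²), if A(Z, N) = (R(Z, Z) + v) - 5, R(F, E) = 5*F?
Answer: 256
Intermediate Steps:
A(Z, N) = -8 + 5*Z (A(Z, N) = (5*Z - 3) - 5 = (-3 + 5*Z) - 5 = -8 + 5*Z)
-A(2, -4)*(-129 + (-5 + 4)²) = -(-8 + 5*2)*(-129 + (-5 + 4)²) = -(-8 + 10)*(-129 + (-1)²) = -2*(-129 + 1) = -2*(-128) = -1*(-256) = 256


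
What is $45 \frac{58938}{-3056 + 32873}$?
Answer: $\frac{294690}{3313} \approx 88.95$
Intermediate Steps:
$45 \frac{58938}{-3056 + 32873} = 45 \cdot \frac{58938}{29817} = 45 \cdot 58938 \cdot \frac{1}{29817} = 45 \cdot \frac{19646}{9939} = \frac{294690}{3313}$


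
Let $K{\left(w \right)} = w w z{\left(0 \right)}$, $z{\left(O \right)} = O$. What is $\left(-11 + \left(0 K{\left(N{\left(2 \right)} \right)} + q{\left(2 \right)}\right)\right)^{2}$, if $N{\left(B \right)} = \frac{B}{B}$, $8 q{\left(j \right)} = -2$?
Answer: $\frac{2025}{16} \approx 126.56$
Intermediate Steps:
$q{\left(j \right)} = - \frac{1}{4}$ ($q{\left(j \right)} = \frac{1}{8} \left(-2\right) = - \frac{1}{4}$)
$N{\left(B \right)} = 1$
$K{\left(w \right)} = 0$ ($K{\left(w \right)} = w w 0 = w^{2} \cdot 0 = 0$)
$\left(-11 + \left(0 K{\left(N{\left(2 \right)} \right)} + q{\left(2 \right)}\right)\right)^{2} = \left(-11 + \left(0 \cdot 0 - \frac{1}{4}\right)\right)^{2} = \left(-11 + \left(0 - \frac{1}{4}\right)\right)^{2} = \left(-11 - \frac{1}{4}\right)^{2} = \left(- \frac{45}{4}\right)^{2} = \frac{2025}{16}$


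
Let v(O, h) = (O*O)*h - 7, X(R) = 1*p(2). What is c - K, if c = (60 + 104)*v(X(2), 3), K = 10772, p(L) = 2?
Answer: -9952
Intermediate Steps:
X(R) = 2 (X(R) = 1*2 = 2)
v(O, h) = -7 + h*O² (v(O, h) = O²*h - 7 = h*O² - 7 = -7 + h*O²)
c = 820 (c = (60 + 104)*(-7 + 3*2²) = 164*(-7 + 3*4) = 164*(-7 + 12) = 164*5 = 820)
c - K = 820 - 1*10772 = 820 - 10772 = -9952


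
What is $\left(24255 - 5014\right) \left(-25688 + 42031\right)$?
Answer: $314455663$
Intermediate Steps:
$\left(24255 - 5014\right) \left(-25688 + 42031\right) = 19241 \cdot 16343 = 314455663$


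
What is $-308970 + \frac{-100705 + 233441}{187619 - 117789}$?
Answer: $- \frac{10787621182}{34915} \approx -3.0897 \cdot 10^{5}$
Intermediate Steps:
$-308970 + \frac{-100705 + 233441}{187619 - 117789} = -308970 + \frac{132736}{69830} = -308970 + 132736 \cdot \frac{1}{69830} = -308970 + \frac{66368}{34915} = - \frac{10787621182}{34915}$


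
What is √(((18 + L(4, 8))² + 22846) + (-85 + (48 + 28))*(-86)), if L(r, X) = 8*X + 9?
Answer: √31901 ≈ 178.61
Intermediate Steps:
L(r, X) = 9 + 8*X
√(((18 + L(4, 8))² + 22846) + (-85 + (48 + 28))*(-86)) = √(((18 + (9 + 8*8))² + 22846) + (-85 + (48 + 28))*(-86)) = √(((18 + (9 + 64))² + 22846) + (-85 + 76)*(-86)) = √(((18 + 73)² + 22846) - 9*(-86)) = √((91² + 22846) + 774) = √((8281 + 22846) + 774) = √(31127 + 774) = √31901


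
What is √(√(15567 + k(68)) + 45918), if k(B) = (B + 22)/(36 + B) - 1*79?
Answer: √(31040568 + 26*√10470473)/26 ≈ 214.57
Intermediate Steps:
k(B) = -79 + (22 + B)/(36 + B) (k(B) = (22 + B)/(36 + B) - 79 = -79 + (22 + B)/(36 + B))
√(√(15567 + k(68)) + 45918) = √(√(15567 + 2*(-1411 - 39*68)/(36 + 68)) + 45918) = √(√(15567 + 2*(-1411 - 2652)/104) + 45918) = √(√(15567 + 2*(1/104)*(-4063)) + 45918) = √(√(15567 - 4063/52) + 45918) = √(√(805421/52) + 45918) = √(√10470473/26 + 45918) = √(45918 + √10470473/26)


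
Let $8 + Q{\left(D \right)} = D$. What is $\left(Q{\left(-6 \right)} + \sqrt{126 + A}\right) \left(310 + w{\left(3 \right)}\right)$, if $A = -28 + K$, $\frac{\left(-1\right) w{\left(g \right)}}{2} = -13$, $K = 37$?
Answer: $-4704 + 1008 \sqrt{15} \approx -800.03$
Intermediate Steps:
$Q{\left(D \right)} = -8 + D$
$w{\left(g \right)} = 26$ ($w{\left(g \right)} = \left(-2\right) \left(-13\right) = 26$)
$A = 9$ ($A = -28 + 37 = 9$)
$\left(Q{\left(-6 \right)} + \sqrt{126 + A}\right) \left(310 + w{\left(3 \right)}\right) = \left(\left(-8 - 6\right) + \sqrt{126 + 9}\right) \left(310 + 26\right) = \left(-14 + \sqrt{135}\right) 336 = \left(-14 + 3 \sqrt{15}\right) 336 = -4704 + 1008 \sqrt{15}$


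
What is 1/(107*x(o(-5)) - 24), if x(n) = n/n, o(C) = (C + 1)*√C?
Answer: 1/83 ≈ 0.012048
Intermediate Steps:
o(C) = √C*(1 + C) (o(C) = (1 + C)*√C = √C*(1 + C))
x(n) = 1
1/(107*x(o(-5)) - 24) = 1/(107*1 - 24) = 1/(107 - 24) = 1/83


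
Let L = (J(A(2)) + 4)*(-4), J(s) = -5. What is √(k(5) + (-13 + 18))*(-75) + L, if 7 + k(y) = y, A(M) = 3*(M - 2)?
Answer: 4 - 75*√3 ≈ -125.90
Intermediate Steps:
A(M) = -6 + 3*M (A(M) = 3*(-2 + M) = -6 + 3*M)
k(y) = -7 + y
L = 4 (L = (-5 + 4)*(-4) = -1*(-4) = 4)
√(k(5) + (-13 + 18))*(-75) + L = √((-7 + 5) + (-13 + 18))*(-75) + 4 = √(-2 + 5)*(-75) + 4 = √3*(-75) + 4 = -75*√3 + 4 = 4 - 75*√3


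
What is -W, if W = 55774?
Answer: -55774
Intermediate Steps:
-W = -1*55774 = -55774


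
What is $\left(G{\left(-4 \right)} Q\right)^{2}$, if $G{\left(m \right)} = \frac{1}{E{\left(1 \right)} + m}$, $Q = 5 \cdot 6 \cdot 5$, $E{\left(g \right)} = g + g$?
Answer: $5625$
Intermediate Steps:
$E{\left(g \right)} = 2 g$
$Q = 150$ ($Q = 30 \cdot 5 = 150$)
$G{\left(m \right)} = \frac{1}{2 + m}$ ($G{\left(m \right)} = \frac{1}{2 \cdot 1 + m} = \frac{1}{2 + m}$)
$\left(G{\left(-4 \right)} Q\right)^{2} = \left(\frac{1}{2 - 4} \cdot 150\right)^{2} = \left(\frac{1}{-2} \cdot 150\right)^{2} = \left(\left(- \frac{1}{2}\right) 150\right)^{2} = \left(-75\right)^{2} = 5625$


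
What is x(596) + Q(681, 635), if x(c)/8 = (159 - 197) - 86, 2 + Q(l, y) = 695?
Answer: -299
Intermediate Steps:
Q(l, y) = 693 (Q(l, y) = -2 + 695 = 693)
x(c) = -992 (x(c) = 8*((159 - 197) - 86) = 8*(-38 - 86) = 8*(-124) = -992)
x(596) + Q(681, 635) = -992 + 693 = -299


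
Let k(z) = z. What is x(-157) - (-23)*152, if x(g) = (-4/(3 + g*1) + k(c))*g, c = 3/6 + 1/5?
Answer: 2604157/770 ≈ 3382.0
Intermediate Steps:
c = 7/10 (c = 3*(1/6) + 1*(1/5) = 1/2 + 1/5 = 7/10 ≈ 0.70000)
x(g) = g*(7/10 - 4/(3 + g)) (x(g) = (-4/(3 + g*1) + 7/10)*g = (-4/(3 + g) + 7/10)*g = (7/10 - 4/(3 + g))*g = g*(7/10 - 4/(3 + g)))
x(-157) - (-23)*152 = (1/10)*(-157)*(-19 + 7*(-157))/(3 - 157) - (-23)*152 = (1/10)*(-157)*(-19 - 1099)/(-154) - 1*(-3496) = (1/10)*(-157)*(-1/154)*(-1118) + 3496 = -87763/770 + 3496 = 2604157/770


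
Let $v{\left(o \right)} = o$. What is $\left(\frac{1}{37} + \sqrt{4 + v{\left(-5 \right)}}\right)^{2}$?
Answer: $- \frac{1368}{1369} + \frac{2 i}{37} \approx -0.99927 + 0.054054 i$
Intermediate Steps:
$\left(\frac{1}{37} + \sqrt{4 + v{\left(-5 \right)}}\right)^{2} = \left(\frac{1}{37} + \sqrt{4 - 5}\right)^{2} = \left(\frac{1}{37} + \sqrt{-1}\right)^{2} = \left(\frac{1}{37} + i\right)^{2}$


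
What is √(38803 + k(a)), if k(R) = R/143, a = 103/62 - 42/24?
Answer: √25207825305/806 ≈ 196.98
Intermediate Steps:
a = -11/124 (a = 103*(1/62) - 42*1/24 = 103/62 - 7/4 = -11/124 ≈ -0.088710)
k(R) = R/143 (k(R) = R*(1/143) = R/143)
√(38803 + k(a)) = √(38803 + (1/143)*(-11/124)) = √(38803 - 1/1612) = √(62550435/1612) = √25207825305/806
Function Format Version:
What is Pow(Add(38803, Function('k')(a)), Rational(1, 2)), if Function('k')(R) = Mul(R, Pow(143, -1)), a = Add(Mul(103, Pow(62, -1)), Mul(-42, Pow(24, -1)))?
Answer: Mul(Rational(1, 806), Pow(25207825305, Rational(1, 2))) ≈ 196.98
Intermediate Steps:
a = Rational(-11, 124) (a = Add(Mul(103, Rational(1, 62)), Mul(-42, Rational(1, 24))) = Add(Rational(103, 62), Rational(-7, 4)) = Rational(-11, 124) ≈ -0.088710)
Function('k')(R) = Mul(Rational(1, 143), R) (Function('k')(R) = Mul(R, Rational(1, 143)) = Mul(Rational(1, 143), R))
Pow(Add(38803, Function('k')(a)), Rational(1, 2)) = Pow(Add(38803, Mul(Rational(1, 143), Rational(-11, 124))), Rational(1, 2)) = Pow(Add(38803, Rational(-1, 1612)), Rational(1, 2)) = Pow(Rational(62550435, 1612), Rational(1, 2)) = Mul(Rational(1, 806), Pow(25207825305, Rational(1, 2)))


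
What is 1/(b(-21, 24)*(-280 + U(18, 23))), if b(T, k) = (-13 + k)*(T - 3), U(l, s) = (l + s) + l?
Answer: 1/58344 ≈ 1.7140e-5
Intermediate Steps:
U(l, s) = s + 2*l
b(T, k) = (-13 + k)*(-3 + T)
1/(b(-21, 24)*(-280 + U(18, 23))) = 1/((39 - 13*(-21) - 3*24 - 21*24)*(-280 + (23 + 2*18))) = 1/((39 + 273 - 72 - 504)*(-280 + (23 + 36))) = 1/(-264*(-280 + 59)) = 1/(-264*(-221)) = 1/58344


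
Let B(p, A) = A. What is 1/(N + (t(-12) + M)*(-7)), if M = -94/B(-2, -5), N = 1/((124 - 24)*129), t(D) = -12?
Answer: -12900/614039 ≈ -0.021008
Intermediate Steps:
N = 1/12900 (N = 1/(100*129) = 1/12900 ≈ 7.7519e-5)
M = 94/5 (M = -94/(-5) = -94*(-⅕) = 94/5 ≈ 18.800)
1/(N + (t(-12) + M)*(-7)) = 1/(1/12900 + (-12 + 94/5)*(-7)) = 1/(1/12900 + (34/5)*(-7)) = 1/(1/12900 - 238/5) = 1/(-614039/12900) = -12900/614039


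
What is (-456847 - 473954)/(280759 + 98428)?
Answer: -930801/379187 ≈ -2.4547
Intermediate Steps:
(-456847 - 473954)/(280759 + 98428) = -930801/379187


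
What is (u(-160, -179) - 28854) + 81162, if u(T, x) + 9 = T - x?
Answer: 52318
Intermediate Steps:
u(T, x) = -9 + T - x (u(T, x) = -9 + (T - x) = -9 + T - x)
(u(-160, -179) - 28854) + 81162 = ((-9 - 160 - 1*(-179)) - 28854) + 81162 = ((-9 - 160 + 179) - 28854) + 81162 = (10 - 28854) + 81162 = -28844 + 81162 = 52318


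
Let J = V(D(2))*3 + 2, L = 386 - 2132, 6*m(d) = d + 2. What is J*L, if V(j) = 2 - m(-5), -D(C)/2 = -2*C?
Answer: -16587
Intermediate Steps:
D(C) = 4*C (D(C) = -(-4)*C = 4*C)
m(d) = ⅓ + d/6 (m(d) = (d + 2)/6 = (2 + d)/6 = ⅓ + d/6)
V(j) = 5/2 (V(j) = 2 - (⅓ + (⅙)*(-5)) = 2 - (⅓ - ⅚) = 2 - 1*(-½) = 2 + ½ = 5/2)
L = -1746
J = 19/2 (J = (5/2)*3 + 2 = 15/2 + 2 = 19/2 ≈ 9.5000)
J*L = (19/2)*(-1746) = -16587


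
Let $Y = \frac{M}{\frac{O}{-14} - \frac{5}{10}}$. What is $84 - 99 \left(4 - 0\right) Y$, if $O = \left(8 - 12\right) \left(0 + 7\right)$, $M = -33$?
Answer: $8796$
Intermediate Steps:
$O = -28$ ($O = \left(-4\right) 7 = -28$)
$Y = -22$ ($Y = - \frac{33}{- \frac{28}{-14} - \frac{5}{10}} = - \frac{33}{\left(-28\right) \left(- \frac{1}{14}\right) - \frac{1}{2}} = - \frac{33}{2 - \frac{1}{2}} = - \frac{33}{\frac{3}{2}} = \left(-33\right) \frac{2}{3} = -22$)
$84 - 99 \left(4 - 0\right) Y = 84 - 99 \left(4 - 0\right) \left(-22\right) = 84 - 99 \left(4 + 0\right) \left(-22\right) = 84 - 99 \cdot 4 \left(-22\right) = 84 - -8712 = 84 + 8712 = 8796$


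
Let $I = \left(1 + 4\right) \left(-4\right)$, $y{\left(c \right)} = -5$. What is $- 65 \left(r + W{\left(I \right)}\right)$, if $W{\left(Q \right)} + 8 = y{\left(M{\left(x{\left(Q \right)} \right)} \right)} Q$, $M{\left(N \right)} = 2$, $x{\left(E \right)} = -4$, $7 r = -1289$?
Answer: $\frac{41925}{7} \approx 5989.3$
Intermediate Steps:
$r = - \frac{1289}{7}$ ($r = \frac{1}{7} \left(-1289\right) = - \frac{1289}{7} \approx -184.14$)
$I = -20$ ($I = 5 \left(-4\right) = -20$)
$W{\left(Q \right)} = -8 - 5 Q$
$- 65 \left(r + W{\left(I \right)}\right) = - 65 \left(- \frac{1289}{7} - -92\right) = - 65 \left(- \frac{1289}{7} + \left(-8 + 100\right)\right) = - 65 \left(- \frac{1289}{7} + 92\right) = \left(-65\right) \left(- \frac{645}{7}\right) = \frac{41925}{7}$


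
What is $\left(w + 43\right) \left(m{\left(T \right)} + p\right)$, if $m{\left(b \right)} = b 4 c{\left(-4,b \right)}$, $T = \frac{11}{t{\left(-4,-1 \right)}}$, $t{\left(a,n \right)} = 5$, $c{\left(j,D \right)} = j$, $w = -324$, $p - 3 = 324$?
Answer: $- \frac{409979}{5} \approx -81996.0$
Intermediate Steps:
$p = 327$ ($p = 3 + 324 = 327$)
$T = \frac{11}{5} \approx 2.2$
$m{\left(b \right)} = - 16 b$ ($m{\left(b \right)} = b 4 \left(-4\right) = 4 b \left(-4\right) = - 16 b$)
$\left(w + 43\right) \left(m{\left(T \right)} + p\right) = \left(-324 + 43\right) \left(\left(-16\right) \frac{11}{5} + 327\right) = - 281 \left(- \frac{176}{5} + 327\right) = \left(-281\right) \frac{1459}{5} = - \frac{409979}{5}$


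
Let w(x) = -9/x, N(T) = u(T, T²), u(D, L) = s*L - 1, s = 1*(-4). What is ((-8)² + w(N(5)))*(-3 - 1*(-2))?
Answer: -6473/101 ≈ -64.089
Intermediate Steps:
s = -4
u(D, L) = -1 - 4*L (u(D, L) = -4*L - 1 = -1 - 4*L)
N(T) = -1 - 4*T²
((-8)² + w(N(5)))*(-3 - 1*(-2)) = ((-8)² - 9/(-1 - 4*5²))*(-3 - 1*(-2)) = (64 - 9/(-1 - 4*25))*(-3 + 2) = (64 - 9/(-1 - 100))*(-1) = (64 - 9/(-101))*(-1) = (64 - 9*(-1/101))*(-1) = (64 + 9/101)*(-1) = (6473/101)*(-1) = -6473/101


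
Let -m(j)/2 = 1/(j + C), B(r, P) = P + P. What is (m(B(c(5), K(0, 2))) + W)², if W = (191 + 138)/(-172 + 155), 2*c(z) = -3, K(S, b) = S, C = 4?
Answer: 455625/1156 ≈ 394.14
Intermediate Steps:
c(z) = -3/2 (c(z) = (½)*(-3) = -3/2)
B(r, P) = 2*P
m(j) = -2/(4 + j) (m(j) = -2/(j + 4) = -2/(4 + j))
W = -329/17 (W = 329/(-17) = 329*(-1/17) = -329/17 ≈ -19.353)
(m(B(c(5), K(0, 2))) + W)² = (-2/(4 + 2*0) - 329/17)² = (-2/(4 + 0) - 329/17)² = (-2/4 - 329/17)² = (-2*¼ - 329/17)² = (-½ - 329/17)² = (-675/34)² = 455625/1156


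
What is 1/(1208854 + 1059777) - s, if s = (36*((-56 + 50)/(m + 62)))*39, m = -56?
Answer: 3185157925/2268631 ≈ 1404.0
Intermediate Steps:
s = -1404 (s = (36*((-56 + 50)/(-56 + 62)))*39 = (36*(-6/6))*39 = (36*(-6*1/6))*39 = (36*(-1))*39 = -36*39 = -1404)
1/(1208854 + 1059777) - s = 1/(1208854 + 1059777) - 1*(-1404) = 1/2268631 + 1404 = 3185157925/2268631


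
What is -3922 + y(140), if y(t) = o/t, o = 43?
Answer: -549037/140 ≈ -3921.7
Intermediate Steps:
y(t) = 43/t
-3922 + y(140) = -3922 + 43/140 = -549037/140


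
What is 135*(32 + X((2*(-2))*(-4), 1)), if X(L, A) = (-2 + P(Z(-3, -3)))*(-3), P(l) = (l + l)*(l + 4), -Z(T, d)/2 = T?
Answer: -43470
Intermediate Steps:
Z(T, d) = -2*T
P(l) = 2*l*(4 + l) (P(l) = (2*l)*(4 + l) = 2*l*(4 + l))
X(L, A) = -354 (X(L, A) = (-2 + 2*(-2*(-3))*(4 - 2*(-3)))*(-3) = (-2 + 2*6*(4 + 6))*(-3) = (-2 + 2*6*10)*(-3) = (-2 + 120)*(-3) = 118*(-3) = -354)
135*(32 + X((2*(-2))*(-4), 1)) = 135*(32 - 354) = 135*(-322) = -43470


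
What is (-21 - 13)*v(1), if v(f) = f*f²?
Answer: -34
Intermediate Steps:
v(f) = f³
(-21 - 13)*v(1) = (-21 - 13)*1³ = -34*1 = -34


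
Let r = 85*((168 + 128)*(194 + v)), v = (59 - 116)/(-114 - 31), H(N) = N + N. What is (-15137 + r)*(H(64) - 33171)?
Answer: -4672214477473/29 ≈ -1.6111e+11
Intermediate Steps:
H(N) = 2*N
v = 57/145 (v = -57/(-145) = -57*(-1/145) = 57/145 ≈ 0.39310)
r = 141836984/29 (r = 85*((168 + 128)*(194 + 57/145)) = 85*(296*(28187/145)) = 85*(8343352/145) = 141836984/29 ≈ 4.8909e+6)
(-15137 + r)*(H(64) - 33171) = (-15137 + 141836984/29)*(2*64 - 33171) = 141398011*(128 - 33171)/29 = (141398011/29)*(-33043) = -4672214477473/29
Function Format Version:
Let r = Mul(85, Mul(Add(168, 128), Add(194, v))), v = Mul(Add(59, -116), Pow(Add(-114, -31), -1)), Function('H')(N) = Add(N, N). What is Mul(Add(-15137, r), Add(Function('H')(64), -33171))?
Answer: Rational(-4672214477473, 29) ≈ -1.6111e+11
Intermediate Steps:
Function('H')(N) = Mul(2, N)
v = Rational(57, 145) (v = Mul(-57, Pow(-145, -1)) = Mul(-57, Rational(-1, 145)) = Rational(57, 145) ≈ 0.39310)
r = Rational(141836984, 29) (r = Mul(85, Mul(Add(168, 128), Add(194, Rational(57, 145)))) = Mul(85, Mul(296, Rational(28187, 145))) = Mul(85, Rational(8343352, 145)) = Rational(141836984, 29) ≈ 4.8909e+6)
Mul(Add(-15137, r), Add(Function('H')(64), -33171)) = Mul(Add(-15137, Rational(141836984, 29)), Add(Mul(2, 64), -33171)) = Mul(Rational(141398011, 29), Add(128, -33171)) = Mul(Rational(141398011, 29), -33043) = Rational(-4672214477473, 29)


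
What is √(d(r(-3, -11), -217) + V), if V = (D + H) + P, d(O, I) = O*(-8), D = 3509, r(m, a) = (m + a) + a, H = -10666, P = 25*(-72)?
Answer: 3*I*√973 ≈ 93.579*I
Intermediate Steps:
P = -1800
r(m, a) = m + 2*a (r(m, a) = (a + m) + a = m + 2*a)
d(O, I) = -8*O
V = -8957 (V = (3509 - 10666) - 1800 = -7157 - 1800 = -8957)
√(d(r(-3, -11), -217) + V) = √(-8*(-3 + 2*(-11)) - 8957) = √(-8*(-3 - 22) - 8957) = √(-8*(-25) - 8957) = √(200 - 8957) = √(-8757) = 3*I*√973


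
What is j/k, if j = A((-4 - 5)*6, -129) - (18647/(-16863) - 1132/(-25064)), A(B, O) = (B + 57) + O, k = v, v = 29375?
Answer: -2640307687/620773403250 ≈ -0.0042533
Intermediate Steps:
k = 29375
A(B, O) = 57 + B + O (A(B, O) = (57 + B) + O = 57 + B + O)
j = -13201538435/105663558 (j = (57 + (-4 - 5)*6 - 129) - (18647/(-16863) - 1132/(-25064)) = (57 - 9*6 - 129) - (18647*(-1/16863) - 1132*(-1/25064)) = (57 - 54 - 129) - (-18647/16863 + 283/6266) = -126 - 1*(-112069873/105663558) = -126 + 112069873/105663558 = -13201538435/105663558 ≈ -124.94)
j/k = -13201538435/105663558/29375 = -13201538435/105663558*1/29375 = -2640307687/620773403250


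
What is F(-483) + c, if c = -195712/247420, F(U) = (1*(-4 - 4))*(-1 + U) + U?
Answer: 1507753/445 ≈ 3388.2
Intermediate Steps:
F(U) = 8 - 7*U (F(U) = (1*(-8))*(-1 + U) + U = -8*(-1 + U) + U = (8 - 8*U) + U = 8 - 7*U)
c = -352/445 (c = -195712*1/247420 = -352/445 ≈ -0.79101)
F(-483) + c = (8 - 7*(-483)) - 352/445 = (8 + 3381) - 352/445 = 3389 - 352/445 = 1507753/445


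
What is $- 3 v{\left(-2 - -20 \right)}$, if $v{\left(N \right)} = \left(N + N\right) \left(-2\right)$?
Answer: $216$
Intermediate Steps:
$v{\left(N \right)} = - 4 N$ ($v{\left(N \right)} = 2 N \left(-2\right) = - 4 N$)
$- 3 v{\left(-2 - -20 \right)} = - 3 \left(- 4 \left(-2 - -20\right)\right) = - 3 \left(- 4 \left(-2 + 20\right)\right) = - 3 \left(\left(-4\right) 18\right) = \left(-3\right) \left(-72\right) = 216$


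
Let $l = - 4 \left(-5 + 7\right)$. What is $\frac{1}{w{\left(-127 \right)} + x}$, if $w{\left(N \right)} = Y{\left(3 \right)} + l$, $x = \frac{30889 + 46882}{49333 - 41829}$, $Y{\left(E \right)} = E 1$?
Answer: $\frac{7504}{40251} \approx 0.18643$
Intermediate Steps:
$Y{\left(E \right)} = E$
$l = -8$ ($l = \left(-4\right) 2 = -8$)
$x = \frac{77771}{7504} \approx 10.364$
$w{\left(N \right)} = -5$ ($w{\left(N \right)} = 3 - 8 = -5$)
$\frac{1}{w{\left(-127 \right)} + x} = \frac{1}{-5 + \frac{77771}{7504}} = \frac{1}{\frac{40251}{7504}} = \frac{7504}{40251}$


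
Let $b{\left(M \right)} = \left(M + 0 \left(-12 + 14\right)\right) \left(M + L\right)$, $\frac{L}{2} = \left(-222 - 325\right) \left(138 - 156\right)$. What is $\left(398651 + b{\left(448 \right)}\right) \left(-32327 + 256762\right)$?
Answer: $2114485400385$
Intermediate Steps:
$L = 19692$ ($L = 2 \left(-222 - 325\right) \left(138 - 156\right) = 2 \left(\left(-547\right) \left(-18\right)\right) = 2 \cdot 9846 = 19692$)
$b{\left(M \right)} = M \left(19692 + M\right)$ ($b{\left(M \right)} = \left(M + 0 \left(-12 + 14\right)\right) \left(M + 19692\right) = \left(M + 0 \cdot 2\right) \left(19692 + M\right) = \left(M + 0\right) \left(19692 + M\right) = M \left(19692 + M\right)$)
$\left(398651 + b{\left(448 \right)}\right) \left(-32327 + 256762\right) = \left(398651 + 448 \left(19692 + 448\right)\right) \left(-32327 + 256762\right) = \left(398651 + 448 \cdot 20140\right) 224435 = \left(398651 + 9022720\right) 224435 = 9421371 \cdot 224435 = 2114485400385$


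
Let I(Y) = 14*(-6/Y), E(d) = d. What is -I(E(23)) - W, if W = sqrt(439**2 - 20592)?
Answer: 84/23 - sqrt(172129) ≈ -411.23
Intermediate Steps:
W = sqrt(172129) (W = sqrt(192721 - 20592) = sqrt(172129) ≈ 414.88)
I(Y) = -84/Y
-I(E(23)) - W = -(-84)/23 - sqrt(172129) = -1*(-84/23) - sqrt(172129) = 84/23 - sqrt(172129)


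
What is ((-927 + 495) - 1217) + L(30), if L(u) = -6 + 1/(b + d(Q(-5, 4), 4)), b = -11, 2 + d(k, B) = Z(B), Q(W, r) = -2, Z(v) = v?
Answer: -14896/9 ≈ -1655.1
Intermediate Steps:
d(k, B) = -2 + B
L(u) = -55/9 (L(u) = -6 + 1/(-11 + (-2 + 4)) = -6 + 1/(-11 + 2) = -6 + 1/(-9) = -6 - ⅑ = -55/9)
((-927 + 495) - 1217) + L(30) = ((-927 + 495) - 1217) - 55/9 = (-432 - 1217) - 55/9 = -1649 - 55/9 = -14896/9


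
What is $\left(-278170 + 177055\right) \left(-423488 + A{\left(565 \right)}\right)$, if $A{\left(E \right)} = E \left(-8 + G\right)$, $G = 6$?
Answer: $42935249070$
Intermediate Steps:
$A{\left(E \right)} = - 2 E$ ($A{\left(E \right)} = E \left(-8 + 6\right) = E \left(-2\right) = - 2 E$)
$\left(-278170 + 177055\right) \left(-423488 + A{\left(565 \right)}\right) = \left(-278170 + 177055\right) \left(-423488 - 1130\right) = - 101115 \left(-423488 - 1130\right) = \left(-101115\right) \left(-424618\right) = 42935249070$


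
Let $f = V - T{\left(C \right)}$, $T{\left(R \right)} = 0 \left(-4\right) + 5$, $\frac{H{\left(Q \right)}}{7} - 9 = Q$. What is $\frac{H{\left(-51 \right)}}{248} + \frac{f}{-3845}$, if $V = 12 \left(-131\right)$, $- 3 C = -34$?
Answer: $- \frac{369667}{476780} \approx -0.77534$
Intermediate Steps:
$H{\left(Q \right)} = 63 + 7 Q$
$C = \frac{34}{3}$ ($C = \left(- \frac{1}{3}\right) \left(-34\right) = \frac{34}{3} \approx 11.333$)
$T{\left(R \right)} = 5$ ($T{\left(R \right)} = 0 + 5 = 5$)
$V = -1572$
$f = -1577$ ($f = -1572 - 5 = -1577$)
$\frac{H{\left(-51 \right)}}{248} + \frac{f}{-3845} = \frac{63 + 7 \left(-51\right)}{248} - \frac{1577}{-3845} = \left(63 - 357\right) \frac{1}{248} - - \frac{1577}{3845} = \left(-294\right) \frac{1}{248} + \frac{1577}{3845} = - \frac{147}{124} + \frac{1577}{3845} = - \frac{369667}{476780}$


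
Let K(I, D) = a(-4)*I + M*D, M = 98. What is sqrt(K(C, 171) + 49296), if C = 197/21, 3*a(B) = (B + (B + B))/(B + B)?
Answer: sqrt(116527530)/42 ≈ 257.02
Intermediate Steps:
a(B) = 1/2 (a(B) = ((B + (B + B))/(B + B))/3 = ((B + 2*B)/((2*B)))/3 = ((3*B)*(1/(2*B)))/3 = (1/3)*(3/2) = 1/2)
C = 197/21 (C = 197*(1/21) = 197/21 ≈ 9.3810)
K(I, D) = I/2 + 98*D
sqrt(K(C, 171) + 49296) = sqrt(((1/2)*(197/21) + 98*171) + 49296) = sqrt((197/42 + 16758) + 49296) = sqrt(704033/42 + 49296) = sqrt(2774465/42) = sqrt(116527530)/42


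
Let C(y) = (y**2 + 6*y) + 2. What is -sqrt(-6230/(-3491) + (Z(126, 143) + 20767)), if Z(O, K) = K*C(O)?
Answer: -3*sqrt(3249117480631)/3491 ≈ -1549.0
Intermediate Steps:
C(y) = 2 + y**2 + 6*y
Z(O, K) = K*(2 + O**2 + 6*O)
-sqrt(-6230/(-3491) + (Z(126, 143) + 20767)) = -sqrt(-6230/(-3491) + (143*(2 + 126**2 + 6*126) + 20767)) = -sqrt(-6230*(-1/3491) + (143*(2 + 15876 + 756) + 20767)) = -sqrt(6230/3491 + (143*16634 + 20767)) = -sqrt(6230/3491 + (2378662 + 20767)) = -sqrt(6230/3491 + 2399429) = -sqrt(8376412869/3491) = -3*sqrt(3249117480631)/3491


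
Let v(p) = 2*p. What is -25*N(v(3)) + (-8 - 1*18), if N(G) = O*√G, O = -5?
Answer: -26 + 125*√6 ≈ 280.19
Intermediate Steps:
N(G) = -5*√G
-25*N(v(3)) + (-8 - 1*18) = -(-125)*√(2*3) + (-8 - 1*18) = -(-125)*√6 + (-8 - 18) = 125*√6 - 26 = -26 + 125*√6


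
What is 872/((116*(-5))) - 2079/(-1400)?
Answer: -107/5800 ≈ -0.018448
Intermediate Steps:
872/((116*(-5))) - 2079/(-1400) = 872/(-580) - 2079*(-1/1400) = 872*(-1/580) + 297/200 = -218/145 + 297/200 = -107/5800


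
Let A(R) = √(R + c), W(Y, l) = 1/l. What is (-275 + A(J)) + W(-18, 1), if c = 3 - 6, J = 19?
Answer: -270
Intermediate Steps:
c = -3
A(R) = √(-3 + R) (A(R) = √(R - 3) = √(-3 + R))
(-275 + A(J)) + W(-18, 1) = (-275 + √(-3 + 19)) + 1/1 = (-275 + √16) + 1 = (-275 + 4) + 1 = -271 + 1 = -270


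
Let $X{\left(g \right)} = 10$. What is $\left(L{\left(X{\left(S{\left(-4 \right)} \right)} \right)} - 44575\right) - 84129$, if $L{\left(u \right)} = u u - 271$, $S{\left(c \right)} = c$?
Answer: $-128875$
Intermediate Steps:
$L{\left(u \right)} = -271 + u^{2}$ ($L{\left(u \right)} = u^{2} - 271 = -271 + u^{2}$)
$\left(L{\left(X{\left(S{\left(-4 \right)} \right)} \right)} - 44575\right) - 84129 = \left(\left(-271 + 10^{2}\right) - 44575\right) - 84129 = \left(\left(-271 + 100\right) - 44575\right) - 84129 = \left(-171 - 44575\right) - 84129 = -44746 - 84129 = -128875$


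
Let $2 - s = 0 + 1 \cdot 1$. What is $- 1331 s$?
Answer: $-1331$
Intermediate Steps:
$s = 1$ ($s = 2 - \left(0 + 1 \cdot 1\right) = 2 - \left(0 + 1\right) = 2 - 1 = 1$)
$- 1331 s = \left(-1331\right) 1 = -1331$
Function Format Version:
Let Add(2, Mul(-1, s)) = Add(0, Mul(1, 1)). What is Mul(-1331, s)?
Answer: -1331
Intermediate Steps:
s = 1 (s = Add(2, Mul(-1, Add(0, Mul(1, 1)))) = Add(2, Mul(-1, Add(0, 1))) = Add(2, Mul(-1, 1)) = Add(2, -1) = 1)
Mul(-1331, s) = Mul(-1331, 1) = -1331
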